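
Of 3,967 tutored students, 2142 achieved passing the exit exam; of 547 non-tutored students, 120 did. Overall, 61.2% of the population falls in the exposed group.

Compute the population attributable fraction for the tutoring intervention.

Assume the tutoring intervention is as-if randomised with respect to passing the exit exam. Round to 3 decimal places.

PAF ≈ 0.472

p₁ = P(outcome | exposed) = 2142/3967 = 0.53995
p₀ = P(outcome | unexposed) = 120/547 = 0.21938
Overall risk P(Y=1) = π·p₁ + (1−π)·p₀ = 0.612×0.53995 + 0.388×0.21938 = 0.41557.
Under exogeneity, PAF = [P(Y=1) − p₀] / P(Y=1).
PAF = (0.41557 − 0.21938) / 0.41557 ≈ 0.4721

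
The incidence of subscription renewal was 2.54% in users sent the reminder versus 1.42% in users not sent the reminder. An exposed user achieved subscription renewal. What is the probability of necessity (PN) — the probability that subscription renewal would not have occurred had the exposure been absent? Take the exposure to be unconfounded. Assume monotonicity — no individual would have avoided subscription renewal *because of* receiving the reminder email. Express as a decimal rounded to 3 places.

PN ≈ 0.441

p₁ = 0.0254, p₀ = 0.0142.
Under exogeneity and monotonicity, PN = (p₁ − p₀) / p₁.
PN = (0.0254 − 0.0142) / 0.0254 = 0.0112 / 0.0254 ≈ 0.4409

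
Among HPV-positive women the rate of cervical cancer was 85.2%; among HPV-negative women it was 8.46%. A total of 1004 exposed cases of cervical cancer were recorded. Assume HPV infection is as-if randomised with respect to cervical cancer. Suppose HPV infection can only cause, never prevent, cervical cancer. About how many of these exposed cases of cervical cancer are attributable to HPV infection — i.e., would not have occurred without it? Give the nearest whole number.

about 904 cases

p₁ = 0.852, p₀ = 0.0846.
PN = (p₁ − p₀)/p₁ = (0.852 − 0.0846) / 0.852 ≈ 0.90070.
Attributable cases ≈ PN × (exposed cases) = 0.90070 × 1004 ≈ 904.31.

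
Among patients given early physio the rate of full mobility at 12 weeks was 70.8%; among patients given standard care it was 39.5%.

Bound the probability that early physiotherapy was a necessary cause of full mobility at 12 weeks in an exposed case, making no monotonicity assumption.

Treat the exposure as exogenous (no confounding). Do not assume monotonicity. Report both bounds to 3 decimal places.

p₁ = 0.708, p₀ = 0.395.
Under exogeneity alone the bounds on PN are max{0,(p₁−p₀)/p₁} ≤ PN ≤ min{1,(1−p₀)/p₁}.
  lower = (p₁ − p₀)/p₁ = 0.313 / 0.708 ≈ 0.4421
  upper = min{1, (1 − p₀)/p₁} = 0.605 / 0.708 ≈ 0.8545

0.442 ≤ PN ≤ 0.855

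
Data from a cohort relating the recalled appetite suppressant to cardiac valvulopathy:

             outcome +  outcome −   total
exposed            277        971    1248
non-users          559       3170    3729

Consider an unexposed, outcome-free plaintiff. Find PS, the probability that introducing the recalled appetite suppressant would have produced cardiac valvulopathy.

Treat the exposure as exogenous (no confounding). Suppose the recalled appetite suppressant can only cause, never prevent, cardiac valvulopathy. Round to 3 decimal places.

PS ≈ 0.085

p₁ = P(outcome | exposed) = 277/1248 = 0.22196
p₀ = P(outcome | unexposed) = 559/3729 = 0.14991
Under exogeneity and monotonicity, PS = (p₁ − p₀) / (1 − p₀).
PS = (0.22196 − 0.14991) / (1 − 0.14991) = 0.072049 / 0.85009 ≈ 0.0848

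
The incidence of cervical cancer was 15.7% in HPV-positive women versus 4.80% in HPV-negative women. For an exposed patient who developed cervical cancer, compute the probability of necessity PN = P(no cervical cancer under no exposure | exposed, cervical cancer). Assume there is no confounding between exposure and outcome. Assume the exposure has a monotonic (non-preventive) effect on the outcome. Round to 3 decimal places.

PN ≈ 0.694

p₁ = 0.157, p₀ = 0.048.
Under exogeneity and monotonicity, PN = (p₁ − p₀) / p₁.
PN = (0.157 − 0.048) / 0.157 = 0.109 / 0.157 ≈ 0.6943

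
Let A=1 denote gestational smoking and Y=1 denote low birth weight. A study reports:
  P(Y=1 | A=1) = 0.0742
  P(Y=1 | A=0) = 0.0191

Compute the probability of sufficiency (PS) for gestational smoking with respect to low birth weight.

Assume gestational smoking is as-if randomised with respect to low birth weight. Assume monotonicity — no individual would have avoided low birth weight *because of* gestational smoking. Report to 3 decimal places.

Let p₁ = 0.0742, p₀ = 0.0191.
Under exogeneity and monotonicity, PS = (p₁ − p₀) / (1 − p₀).
PS = (0.0742 − 0.0191) / (1 − 0.0191) = 0.0551 / 0.9809 ≈ 0.0562

PS ≈ 0.056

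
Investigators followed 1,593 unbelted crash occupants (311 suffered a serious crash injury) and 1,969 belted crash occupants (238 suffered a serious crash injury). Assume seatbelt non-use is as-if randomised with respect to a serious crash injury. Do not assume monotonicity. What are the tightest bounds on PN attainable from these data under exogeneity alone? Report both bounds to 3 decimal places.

0.381 ≤ PN ≤ 1.000

p₁ = P(outcome | exposed) = 311/1593 = 0.19523
p₀ = P(outcome | unexposed) = 238/1969 = 0.12087
Under exogeneity alone the bounds on PN are max{0,(p₁−p₀)/p₁} ≤ PN ≤ min{1,(1−p₀)/p₁}.
  lower = (p₁ − p₀)/p₁ = 0.074356 / 0.19523 ≈ 0.3809
  upper = min{1, (1 − p₀)/p₁} = 0.87913 / 0.19523 ≈ 4.5030 → capped at 1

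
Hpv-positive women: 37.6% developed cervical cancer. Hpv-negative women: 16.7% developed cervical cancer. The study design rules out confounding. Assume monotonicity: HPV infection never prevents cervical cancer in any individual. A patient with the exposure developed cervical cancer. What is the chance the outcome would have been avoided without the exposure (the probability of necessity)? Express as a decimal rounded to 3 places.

p₁ = 0.376, p₀ = 0.167.
Under exogeneity and monotonicity, PN = (p₁ − p₀) / p₁.
PN = (0.376 − 0.167) / 0.376 = 0.209 / 0.376 ≈ 0.5559

PN ≈ 0.556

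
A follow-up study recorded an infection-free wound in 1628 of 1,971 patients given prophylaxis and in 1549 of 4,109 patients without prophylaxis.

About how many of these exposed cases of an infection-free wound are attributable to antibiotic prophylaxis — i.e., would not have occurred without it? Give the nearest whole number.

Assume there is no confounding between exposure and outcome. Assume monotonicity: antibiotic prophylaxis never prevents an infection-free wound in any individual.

about 885 cases

p₁ = P(outcome | exposed) = 1628/1971 = 0.82598
p₀ = P(outcome | unexposed) = 1549/4109 = 0.37698
PN = (p₁ − p₀)/p₁ = (0.82598 − 0.37698) / 0.82598 ≈ 0.54360.
Attributable cases ≈ PN × (exposed cases) = 0.54360 × 1628 ≈ 884.98.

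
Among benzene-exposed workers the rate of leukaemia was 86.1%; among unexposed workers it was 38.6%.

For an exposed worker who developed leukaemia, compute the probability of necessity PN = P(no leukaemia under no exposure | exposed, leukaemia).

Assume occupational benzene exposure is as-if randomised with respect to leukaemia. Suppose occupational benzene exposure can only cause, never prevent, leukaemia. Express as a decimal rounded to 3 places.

PN ≈ 0.552

p₁ = 0.861, p₀ = 0.386.
Under exogeneity and monotonicity, PN = (p₁ − p₀) / p₁.
PN = (0.861 − 0.386) / 0.861 = 0.475 / 0.861 ≈ 0.5517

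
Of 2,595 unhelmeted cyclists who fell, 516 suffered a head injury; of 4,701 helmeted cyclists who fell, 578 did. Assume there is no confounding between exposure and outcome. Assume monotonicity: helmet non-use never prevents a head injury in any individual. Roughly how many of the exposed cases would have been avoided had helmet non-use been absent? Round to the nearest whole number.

p₁ = P(outcome | exposed) = 516/2595 = 0.19884
p₀ = P(outcome | unexposed) = 578/4701 = 0.12295
PN = (p₁ − p₀)/p₁ = (0.19884 − 0.12295) / 0.19884 ≈ 0.38166.
Attributable cases ≈ PN × (exposed cases) = 0.38166 × 516 ≈ 196.94.

about 197 cases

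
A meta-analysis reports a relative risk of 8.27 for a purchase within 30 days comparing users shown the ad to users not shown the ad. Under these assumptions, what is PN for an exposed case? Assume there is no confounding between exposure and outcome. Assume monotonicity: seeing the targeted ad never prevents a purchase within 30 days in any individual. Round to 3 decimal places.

PN ≈ 0.879

Under exogeneity and monotonicity, PN = (RR − 1) / RR = 1 − 1/RR.
PN = (8.27 − 1) / 8.27 = 7.27 / 8.27 ≈ 0.8791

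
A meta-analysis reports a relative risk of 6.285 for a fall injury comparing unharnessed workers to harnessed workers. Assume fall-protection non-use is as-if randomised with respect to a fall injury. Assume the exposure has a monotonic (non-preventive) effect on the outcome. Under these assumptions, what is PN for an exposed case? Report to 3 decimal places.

PN ≈ 0.841

Under exogeneity and monotonicity, PN = (RR − 1) / RR = 1 − 1/RR.
PN = (6.285 − 1) / 6.285 = 5.285 / 6.285 ≈ 0.8409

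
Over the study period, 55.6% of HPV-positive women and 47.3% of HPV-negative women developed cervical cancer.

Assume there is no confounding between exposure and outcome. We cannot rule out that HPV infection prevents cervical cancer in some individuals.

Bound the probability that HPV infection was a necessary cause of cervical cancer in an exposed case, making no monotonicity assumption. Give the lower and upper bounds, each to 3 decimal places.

0.149 ≤ PN ≤ 0.948

p₁ = 0.556, p₀ = 0.473.
Under exogeneity alone the bounds on PN are max{0,(p₁−p₀)/p₁} ≤ PN ≤ min{1,(1−p₀)/p₁}.
  lower = (p₁ − p₀)/p₁ = 0.083 / 0.556 ≈ 0.1493
  upper = min{1, (1 − p₀)/p₁} = 0.527 / 0.556 ≈ 0.9478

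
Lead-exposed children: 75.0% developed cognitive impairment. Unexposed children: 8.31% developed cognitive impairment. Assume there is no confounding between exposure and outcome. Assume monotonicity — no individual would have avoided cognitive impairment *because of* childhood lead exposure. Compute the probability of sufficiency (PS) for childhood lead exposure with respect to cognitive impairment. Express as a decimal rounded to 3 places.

PS ≈ 0.727

p₁ = 0.75, p₀ = 0.0831.
Under exogeneity and monotonicity, PS = (p₁ − p₀) / (1 − p₀).
PS = (0.75 − 0.0831) / (1 − 0.0831) = 0.6669 / 0.9169 ≈ 0.7273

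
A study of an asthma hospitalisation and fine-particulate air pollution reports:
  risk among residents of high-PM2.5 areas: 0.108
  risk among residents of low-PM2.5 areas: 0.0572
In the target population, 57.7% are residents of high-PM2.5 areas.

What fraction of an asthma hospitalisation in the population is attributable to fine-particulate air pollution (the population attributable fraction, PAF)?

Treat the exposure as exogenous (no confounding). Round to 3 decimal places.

PAF ≈ 0.339

Let p₁ = 0.108, p₀ = 0.0572.
Overall risk P(Y=1) = π·p₁ + (1−π)·p₀ = 0.577×0.108 + 0.423×0.0572 = 0.086512.
Under exogeneity, PAF = [P(Y=1) − p₀] / P(Y=1).
PAF = (0.086512 − 0.0572) / 0.086512 ≈ 0.3388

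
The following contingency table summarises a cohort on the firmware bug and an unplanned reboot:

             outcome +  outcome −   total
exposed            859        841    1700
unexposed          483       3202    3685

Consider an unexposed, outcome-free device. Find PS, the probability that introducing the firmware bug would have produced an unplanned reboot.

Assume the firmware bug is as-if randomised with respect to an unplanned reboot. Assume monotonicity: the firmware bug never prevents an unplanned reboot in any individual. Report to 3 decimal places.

p₁ = P(outcome | exposed) = 859/1700 = 0.50529
p₀ = P(outcome | unexposed) = 483/3685 = 0.13107
Under exogeneity and monotonicity, PS = (p₁ − p₀) / (1 − p₀).
PS = (0.50529 − 0.13107) / (1 − 0.13107) = 0.37422 / 0.86893 ≈ 0.4307

PS ≈ 0.431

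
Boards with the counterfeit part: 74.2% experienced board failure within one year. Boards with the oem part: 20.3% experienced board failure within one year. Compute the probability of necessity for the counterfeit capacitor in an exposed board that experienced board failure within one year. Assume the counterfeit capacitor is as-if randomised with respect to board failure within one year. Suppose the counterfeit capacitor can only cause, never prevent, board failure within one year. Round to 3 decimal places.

p₁ = 0.742, p₀ = 0.203.
Under exogeneity and monotonicity, PN = (p₁ − p₀) / p₁.
PN = (0.742 − 0.203) / 0.742 = 0.539 / 0.742 ≈ 0.7264

PN ≈ 0.726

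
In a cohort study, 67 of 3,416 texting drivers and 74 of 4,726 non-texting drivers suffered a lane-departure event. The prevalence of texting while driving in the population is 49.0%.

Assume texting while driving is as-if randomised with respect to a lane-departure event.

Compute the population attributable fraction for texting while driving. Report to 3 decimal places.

PAF ≈ 0.110

p₁ = P(outcome | exposed) = 67/3416 = 0.019614
p₀ = P(outcome | unexposed) = 74/4726 = 0.015658
Overall risk P(Y=1) = π·p₁ + (1−π)·p₀ = 0.49×0.019614 + 0.51×0.015658 = 0.017596.
Under exogeneity, PAF = [P(Y=1) − p₀] / P(Y=1).
PAF = (0.017596 − 0.015658) / 0.017596 ≈ 0.1101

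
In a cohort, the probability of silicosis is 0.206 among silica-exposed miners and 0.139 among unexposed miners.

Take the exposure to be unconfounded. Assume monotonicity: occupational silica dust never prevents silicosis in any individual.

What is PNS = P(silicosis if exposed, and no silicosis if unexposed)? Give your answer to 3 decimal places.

PNS ≈ 0.067

Let p₁ = 0.206, p₀ = 0.139.
Under exogeneity and monotonicity, PNS = p₁ − p₀.
PNS = 0.206 − 0.139 = 0.067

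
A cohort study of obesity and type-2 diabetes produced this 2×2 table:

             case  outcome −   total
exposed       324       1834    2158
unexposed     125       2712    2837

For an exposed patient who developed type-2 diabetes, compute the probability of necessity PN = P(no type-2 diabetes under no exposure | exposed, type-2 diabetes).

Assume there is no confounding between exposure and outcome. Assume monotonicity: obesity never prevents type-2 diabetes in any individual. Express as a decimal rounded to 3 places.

PN ≈ 0.707

p₁ = P(outcome | exposed) = 324/2158 = 0.15014
p₀ = P(outcome | unexposed) = 125/2837 = 0.044061
Under exogeneity and monotonicity, PN = (p₁ − p₀) / p₁.
PN = (0.15014 − 0.044061) / 0.15014 = 0.10608 / 0.15014 ≈ 0.7065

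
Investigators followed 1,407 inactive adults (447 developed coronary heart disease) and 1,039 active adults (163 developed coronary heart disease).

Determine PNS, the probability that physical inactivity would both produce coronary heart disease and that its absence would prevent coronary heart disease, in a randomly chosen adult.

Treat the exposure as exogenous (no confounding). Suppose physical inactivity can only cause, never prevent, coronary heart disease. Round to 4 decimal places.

PNS ≈ 0.1608

p₁ = P(outcome | exposed) = 447/1407 = 0.3177
p₀ = P(outcome | unexposed) = 163/1039 = 0.15688
Under exogeneity and monotonicity, PNS = p₁ − p₀.
PNS = 0.3177 − 0.15688 = 0.16082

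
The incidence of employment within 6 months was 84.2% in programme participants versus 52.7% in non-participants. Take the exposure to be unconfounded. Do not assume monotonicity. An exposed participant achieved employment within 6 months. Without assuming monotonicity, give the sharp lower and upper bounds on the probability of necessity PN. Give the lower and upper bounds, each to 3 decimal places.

0.374 ≤ PN ≤ 0.562

p₁ = 0.842, p₀ = 0.527.
Under exogeneity alone the bounds on PN are max{0,(p₁−p₀)/p₁} ≤ PN ≤ min{1,(1−p₀)/p₁}.
  lower = (p₁ − p₀)/p₁ = 0.315 / 0.842 ≈ 0.3741
  upper = min{1, (1 − p₀)/p₁} = 0.473 / 0.842 ≈ 0.5618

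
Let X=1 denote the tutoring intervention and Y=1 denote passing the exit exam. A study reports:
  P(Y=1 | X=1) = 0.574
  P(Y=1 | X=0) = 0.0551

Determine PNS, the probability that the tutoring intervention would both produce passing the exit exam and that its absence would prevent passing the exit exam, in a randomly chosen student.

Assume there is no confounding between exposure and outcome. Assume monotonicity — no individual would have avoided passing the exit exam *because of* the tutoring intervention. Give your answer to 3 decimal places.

Let p₁ = 0.574, p₀ = 0.0551.
Under exogeneity and monotonicity, PNS = p₁ − p₀.
PNS = 0.574 − 0.0551 = 0.5189

PNS ≈ 0.519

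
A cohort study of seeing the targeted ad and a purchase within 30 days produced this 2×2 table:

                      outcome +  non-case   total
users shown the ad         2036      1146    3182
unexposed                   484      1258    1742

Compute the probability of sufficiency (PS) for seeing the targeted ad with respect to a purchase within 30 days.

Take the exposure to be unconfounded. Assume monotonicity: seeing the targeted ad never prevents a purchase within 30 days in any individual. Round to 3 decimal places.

PS ≈ 0.501

p₁ = P(outcome | exposed) = 2036/3182 = 0.63985
p₀ = P(outcome | unexposed) = 484/1742 = 0.27784
Under exogeneity and monotonicity, PS = (p₁ − p₀) / (1 − p₀).
PS = (0.63985 − 0.27784) / (1 − 0.27784) = 0.36201 / 0.72216 ≈ 0.5013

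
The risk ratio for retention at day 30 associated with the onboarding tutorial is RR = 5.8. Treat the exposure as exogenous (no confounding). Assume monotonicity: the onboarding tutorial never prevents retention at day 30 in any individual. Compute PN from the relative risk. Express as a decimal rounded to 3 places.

Under exogeneity and monotonicity, PN = (RR − 1) / RR = 1 − 1/RR.
PN = (5.8 − 1) / 5.8 = 4.8 / 5.8 ≈ 0.8276

PN ≈ 0.828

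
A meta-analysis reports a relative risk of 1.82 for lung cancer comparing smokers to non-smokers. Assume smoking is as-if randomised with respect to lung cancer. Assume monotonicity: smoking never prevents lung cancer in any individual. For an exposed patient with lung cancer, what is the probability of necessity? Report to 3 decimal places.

PN ≈ 0.451

Under exogeneity and monotonicity, PN = (RR − 1) / RR = 1 − 1/RR.
PN = (1.82 − 1) / 1.82 = 0.82 / 1.82 ≈ 0.4505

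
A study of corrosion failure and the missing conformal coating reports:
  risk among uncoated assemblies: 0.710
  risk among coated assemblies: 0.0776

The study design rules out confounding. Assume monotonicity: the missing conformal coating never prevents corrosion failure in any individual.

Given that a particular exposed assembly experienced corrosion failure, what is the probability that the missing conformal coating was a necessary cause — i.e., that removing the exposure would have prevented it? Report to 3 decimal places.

PN ≈ 0.891

Let p₁ = 0.71, p₀ = 0.0776.
Under exogeneity and monotonicity, PN = (p₁ − p₀) / p₁.
PN = (0.71 − 0.0776) / 0.71 = 0.6324 / 0.71 ≈ 0.8907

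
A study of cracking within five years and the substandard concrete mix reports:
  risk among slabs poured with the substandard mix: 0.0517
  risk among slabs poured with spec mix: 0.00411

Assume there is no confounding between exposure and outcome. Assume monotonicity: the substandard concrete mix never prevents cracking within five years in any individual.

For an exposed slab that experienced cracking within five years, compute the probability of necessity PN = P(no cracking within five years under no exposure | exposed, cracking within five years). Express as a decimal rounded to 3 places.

PN ≈ 0.921

Let p₁ = 0.0517, p₀ = 0.00411.
Under exogeneity and monotonicity, PN = (p₁ − p₀) / p₁.
PN = (0.0517 − 0.00411) / 0.0517 = 0.04759 / 0.0517 ≈ 0.9205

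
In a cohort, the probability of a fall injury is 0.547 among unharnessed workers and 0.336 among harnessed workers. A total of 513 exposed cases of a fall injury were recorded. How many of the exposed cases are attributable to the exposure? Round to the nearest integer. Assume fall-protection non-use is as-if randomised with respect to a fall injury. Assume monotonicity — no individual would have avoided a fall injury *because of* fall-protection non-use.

about 198 cases

Let p₁ = 0.547, p₀ = 0.336.
PN = (p₁ − p₀)/p₁ = (0.547 − 0.336) / 0.547 ≈ 0.38574.
Attributable cases ≈ PN × (exposed cases) = 0.38574 × 513 ≈ 197.88.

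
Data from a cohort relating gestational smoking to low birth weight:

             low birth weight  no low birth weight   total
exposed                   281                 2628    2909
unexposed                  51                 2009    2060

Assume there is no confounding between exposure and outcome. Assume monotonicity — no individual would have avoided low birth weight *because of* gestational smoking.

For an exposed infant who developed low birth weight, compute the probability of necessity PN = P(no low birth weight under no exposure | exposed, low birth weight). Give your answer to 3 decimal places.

PN ≈ 0.744

p₁ = P(outcome | exposed) = 281/2909 = 0.096597
p₀ = P(outcome | unexposed) = 51/2060 = 0.024757
Under exogeneity and monotonicity, PN = (p₁ − p₀) / p₁.
PN = (0.096597 − 0.024757) / 0.096597 = 0.071839 / 0.096597 ≈ 0.7437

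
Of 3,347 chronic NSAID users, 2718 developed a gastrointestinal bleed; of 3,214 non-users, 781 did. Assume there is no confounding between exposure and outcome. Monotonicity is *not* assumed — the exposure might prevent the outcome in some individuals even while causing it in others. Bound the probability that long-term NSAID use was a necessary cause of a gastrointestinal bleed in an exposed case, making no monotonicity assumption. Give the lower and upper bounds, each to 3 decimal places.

0.701 ≤ PN ≤ 0.932

p₁ = P(outcome | exposed) = 2718/3347 = 0.81207
p₀ = P(outcome | unexposed) = 781/3214 = 0.243
Under exogeneity alone the bounds on PN are max{0,(p₁−p₀)/p₁} ≤ PN ≤ min{1,(1−p₀)/p₁}.
  lower = (p₁ − p₀)/p₁ = 0.56907 / 0.81207 ≈ 0.7008
  upper = min{1, (1 − p₀)/p₁} = 0.757 / 0.81207 ≈ 0.9322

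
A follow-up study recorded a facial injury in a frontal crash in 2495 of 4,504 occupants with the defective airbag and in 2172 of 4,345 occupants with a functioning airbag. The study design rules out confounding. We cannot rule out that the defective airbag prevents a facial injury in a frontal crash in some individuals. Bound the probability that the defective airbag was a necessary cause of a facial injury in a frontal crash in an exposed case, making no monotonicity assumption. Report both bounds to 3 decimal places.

p₁ = P(outcome | exposed) = 2495/4504 = 0.55395
p₀ = P(outcome | unexposed) = 2172/4345 = 0.49988
Under exogeneity alone the bounds on PN are max{0,(p₁−p₀)/p₁} ≤ PN ≤ min{1,(1−p₀)/p₁}.
  lower = (p₁ − p₀)/p₁ = 0.054067 / 0.55395 ≈ 0.0976
  upper = min{1, (1 − p₀)/p₁} = 0.50012 / 0.55395 ≈ 0.9028

0.098 ≤ PN ≤ 0.903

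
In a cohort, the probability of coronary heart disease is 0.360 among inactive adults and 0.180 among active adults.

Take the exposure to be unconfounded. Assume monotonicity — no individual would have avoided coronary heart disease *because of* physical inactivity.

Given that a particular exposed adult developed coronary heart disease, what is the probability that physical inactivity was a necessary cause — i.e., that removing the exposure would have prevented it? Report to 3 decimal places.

PN ≈ 0.500

Let p₁ = 0.36, p₀ = 0.18.
Under exogeneity and monotonicity, PN = (p₁ − p₀) / p₁.
PN = (0.36 − 0.18) / 0.36 = 0.18 / 0.36 ≈ 0.5000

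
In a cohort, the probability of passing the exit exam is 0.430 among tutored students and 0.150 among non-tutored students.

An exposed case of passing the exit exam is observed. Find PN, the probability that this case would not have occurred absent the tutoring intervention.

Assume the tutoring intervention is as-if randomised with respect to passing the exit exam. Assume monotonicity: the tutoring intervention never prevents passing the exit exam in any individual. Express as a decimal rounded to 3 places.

PN ≈ 0.651

Let p₁ = 0.43, p₀ = 0.15.
Under exogeneity and monotonicity, PN = (p₁ − p₀) / p₁.
PN = (0.43 − 0.15) / 0.43 = 0.28 / 0.43 ≈ 0.6512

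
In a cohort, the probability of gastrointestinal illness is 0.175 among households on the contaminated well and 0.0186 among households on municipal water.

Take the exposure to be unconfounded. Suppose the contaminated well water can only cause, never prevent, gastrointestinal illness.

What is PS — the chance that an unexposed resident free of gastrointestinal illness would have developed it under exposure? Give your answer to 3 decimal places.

Let p₁ = 0.175, p₀ = 0.0186.
Under exogeneity and monotonicity, PS = (p₁ − p₀) / (1 − p₀).
PS = (0.175 − 0.0186) / (1 − 0.0186) = 0.1564 / 0.9814 ≈ 0.1594

PS ≈ 0.159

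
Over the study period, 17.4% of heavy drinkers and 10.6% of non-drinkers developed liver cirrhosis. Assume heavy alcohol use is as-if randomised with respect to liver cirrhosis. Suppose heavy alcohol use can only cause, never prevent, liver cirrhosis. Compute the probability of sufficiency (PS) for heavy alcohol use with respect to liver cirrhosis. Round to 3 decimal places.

p₁ = 0.174, p₀ = 0.106.
Under exogeneity and monotonicity, PS = (p₁ − p₀) / (1 − p₀).
PS = (0.174 − 0.106) / (1 − 0.106) = 0.068 / 0.894 ≈ 0.0761

PS ≈ 0.076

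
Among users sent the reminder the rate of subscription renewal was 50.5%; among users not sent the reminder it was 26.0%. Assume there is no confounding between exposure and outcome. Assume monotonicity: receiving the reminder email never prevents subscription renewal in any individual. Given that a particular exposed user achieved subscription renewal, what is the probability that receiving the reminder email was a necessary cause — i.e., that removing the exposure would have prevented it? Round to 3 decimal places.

p₁ = 0.505, p₀ = 0.26.
Under exogeneity and monotonicity, PN = (p₁ − p₀) / p₁.
PN = (0.505 − 0.26) / 0.505 = 0.245 / 0.505 ≈ 0.4851

PN ≈ 0.485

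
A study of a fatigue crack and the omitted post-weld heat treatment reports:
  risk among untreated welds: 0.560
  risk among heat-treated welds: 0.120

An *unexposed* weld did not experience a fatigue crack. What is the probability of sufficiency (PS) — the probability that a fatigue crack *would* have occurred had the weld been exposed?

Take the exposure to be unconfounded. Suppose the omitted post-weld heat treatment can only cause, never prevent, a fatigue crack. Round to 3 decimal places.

Let p₁ = 0.56, p₀ = 0.12.
Under exogeneity and monotonicity, PS = (p₁ − p₀) / (1 − p₀).
PS = (0.56 − 0.12) / (1 − 0.12) = 0.44 / 0.88 ≈ 0.5000

PS ≈ 0.500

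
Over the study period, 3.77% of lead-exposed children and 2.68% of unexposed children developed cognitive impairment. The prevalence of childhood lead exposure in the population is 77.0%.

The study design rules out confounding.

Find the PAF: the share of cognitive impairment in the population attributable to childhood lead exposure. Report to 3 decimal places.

PAF ≈ 0.238

p₁ = 0.0377, p₀ = 0.0268.
Overall risk P(Y=1) = π·p₁ + (1−π)·p₀ = 0.77×0.0377 + 0.23×0.0268 = 0.035193.
Under exogeneity, PAF = [P(Y=1) − p₀] / P(Y=1).
PAF = (0.035193 − 0.0268) / 0.035193 ≈ 0.2385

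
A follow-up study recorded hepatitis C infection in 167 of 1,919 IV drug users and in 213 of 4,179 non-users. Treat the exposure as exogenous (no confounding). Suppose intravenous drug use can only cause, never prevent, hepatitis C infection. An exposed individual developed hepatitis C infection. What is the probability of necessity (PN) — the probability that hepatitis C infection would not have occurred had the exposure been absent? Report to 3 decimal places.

PN ≈ 0.414

p₁ = P(outcome | exposed) = 167/1919 = 0.087024
p₀ = P(outcome | unexposed) = 213/4179 = 0.050969
Under exogeneity and monotonicity, PN = (p₁ − p₀) / p₁.
PN = (0.087024 − 0.050969) / 0.087024 = 0.036055 / 0.087024 ≈ 0.4143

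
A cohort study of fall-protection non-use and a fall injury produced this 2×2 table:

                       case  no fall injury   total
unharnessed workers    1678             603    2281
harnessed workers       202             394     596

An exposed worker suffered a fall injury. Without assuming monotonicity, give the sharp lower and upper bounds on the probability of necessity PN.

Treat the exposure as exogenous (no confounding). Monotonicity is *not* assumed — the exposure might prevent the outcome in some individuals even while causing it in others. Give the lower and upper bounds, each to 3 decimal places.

0.539 ≤ PN ≤ 0.899

p₁ = P(outcome | exposed) = 1678/2281 = 0.73564
p₀ = P(outcome | unexposed) = 202/596 = 0.33893
Under exogeneity alone the bounds on PN are max{0,(p₁−p₀)/p₁} ≤ PN ≤ min{1,(1−p₀)/p₁}.
  lower = (p₁ − p₀)/p₁ = 0.39672 / 0.73564 ≈ 0.5393
  upper = min{1, (1 − p₀)/p₁} = 0.66107 / 0.73564 ≈ 0.8986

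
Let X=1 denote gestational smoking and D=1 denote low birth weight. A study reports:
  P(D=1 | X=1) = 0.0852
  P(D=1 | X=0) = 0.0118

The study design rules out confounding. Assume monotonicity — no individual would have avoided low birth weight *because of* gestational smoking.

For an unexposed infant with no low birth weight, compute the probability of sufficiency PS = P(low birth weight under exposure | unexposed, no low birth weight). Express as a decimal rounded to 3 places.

Let p₁ = 0.0852, p₀ = 0.0118.
Under exogeneity and monotonicity, PS = (p₁ − p₀) / (1 − p₀).
PS = (0.0852 − 0.0118) / (1 − 0.0118) = 0.0734 / 0.9882 ≈ 0.0743

PS ≈ 0.074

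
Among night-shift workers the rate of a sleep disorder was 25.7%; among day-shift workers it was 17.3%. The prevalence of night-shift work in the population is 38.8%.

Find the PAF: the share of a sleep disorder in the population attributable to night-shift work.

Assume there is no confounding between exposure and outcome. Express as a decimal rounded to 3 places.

p₁ = 0.257, p₀ = 0.173.
Overall risk P(Y=1) = π·p₁ + (1−π)·p₀ = 0.388×0.257 + 0.612×0.173 = 0.20559.
Under exogeneity, PAF = [P(Y=1) − p₀] / P(Y=1).
PAF = (0.20559 − 0.173) / 0.20559 ≈ 0.1585

PAF ≈ 0.159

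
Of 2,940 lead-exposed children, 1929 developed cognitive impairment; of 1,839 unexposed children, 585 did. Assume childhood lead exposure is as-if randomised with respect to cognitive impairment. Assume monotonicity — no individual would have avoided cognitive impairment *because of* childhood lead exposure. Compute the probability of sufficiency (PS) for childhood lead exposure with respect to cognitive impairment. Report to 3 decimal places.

p₁ = P(outcome | exposed) = 1929/2940 = 0.65612
p₀ = P(outcome | unexposed) = 585/1839 = 0.31811
Under exogeneity and monotonicity, PS = (p₁ − p₀) / (1 − p₀).
PS = (0.65612 − 0.31811) / (1 − 0.31811) = 0.33801 / 0.68189 ≈ 0.4957

PS ≈ 0.496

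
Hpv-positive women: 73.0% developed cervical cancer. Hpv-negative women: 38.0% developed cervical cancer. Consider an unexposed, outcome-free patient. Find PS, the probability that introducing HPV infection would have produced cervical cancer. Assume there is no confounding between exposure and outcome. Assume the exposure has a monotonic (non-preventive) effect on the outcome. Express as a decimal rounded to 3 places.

p₁ = 0.73, p₀ = 0.38.
Under exogeneity and monotonicity, PS = (p₁ − p₀) / (1 − p₀).
PS = (0.73 − 0.38) / (1 − 0.38) = 0.35 / 0.62 ≈ 0.5645

PS ≈ 0.565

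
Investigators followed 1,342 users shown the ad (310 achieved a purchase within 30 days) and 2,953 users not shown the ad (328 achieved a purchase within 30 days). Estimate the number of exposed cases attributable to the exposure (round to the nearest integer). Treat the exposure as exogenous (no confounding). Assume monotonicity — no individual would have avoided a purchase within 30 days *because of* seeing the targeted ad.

about 161 cases

p₁ = P(outcome | exposed) = 310/1342 = 0.231
p₀ = P(outcome | unexposed) = 328/2953 = 0.11107
PN = (p₁ − p₀)/p₁ = (0.231 − 0.11107) / 0.231 ≈ 0.51916.
Attributable cases ≈ PN × (exposed cases) = 0.51916 × 310 ≈ 160.94.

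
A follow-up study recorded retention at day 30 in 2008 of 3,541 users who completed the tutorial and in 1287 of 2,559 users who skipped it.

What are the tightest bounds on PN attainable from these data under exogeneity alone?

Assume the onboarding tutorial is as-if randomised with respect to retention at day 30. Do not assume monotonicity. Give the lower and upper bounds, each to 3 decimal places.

0.113 ≤ PN ≤ 0.877

p₁ = P(outcome | exposed) = 2008/3541 = 0.56707
p₀ = P(outcome | unexposed) = 1287/2559 = 0.50293
Under exogeneity alone the bounds on PN are max{0,(p₁−p₀)/p₁} ≤ PN ≤ min{1,(1−p₀)/p₁}.
  lower = (p₁ − p₀)/p₁ = 0.064141 / 0.56707 ≈ 0.1131
  upper = min{1, (1 − p₀)/p₁} = 0.49707 / 0.56707 ≈ 0.8766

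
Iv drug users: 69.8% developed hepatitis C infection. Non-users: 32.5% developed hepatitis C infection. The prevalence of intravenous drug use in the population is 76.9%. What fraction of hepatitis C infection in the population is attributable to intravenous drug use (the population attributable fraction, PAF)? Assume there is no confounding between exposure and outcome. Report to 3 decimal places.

p₁ = 0.698, p₀ = 0.325.
Overall risk P(Y=1) = π·p₁ + (1−π)·p₀ = 0.769×0.698 + 0.231×0.325 = 0.61184.
Under exogeneity, PAF = [P(Y=1) − p₀] / P(Y=1).
PAF = (0.61184 − 0.325) / 0.61184 ≈ 0.4688

PAF ≈ 0.469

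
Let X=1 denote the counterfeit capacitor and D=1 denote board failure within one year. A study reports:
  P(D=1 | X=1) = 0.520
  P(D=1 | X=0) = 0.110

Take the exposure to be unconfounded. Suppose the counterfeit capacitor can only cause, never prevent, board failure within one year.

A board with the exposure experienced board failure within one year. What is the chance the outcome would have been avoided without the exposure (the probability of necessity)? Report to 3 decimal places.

PN ≈ 0.788

Let p₁ = 0.52, p₀ = 0.11.
Under exogeneity and monotonicity, PN = (p₁ − p₀) / p₁.
PN = (0.52 − 0.11) / 0.52 = 0.41 / 0.52 ≈ 0.7885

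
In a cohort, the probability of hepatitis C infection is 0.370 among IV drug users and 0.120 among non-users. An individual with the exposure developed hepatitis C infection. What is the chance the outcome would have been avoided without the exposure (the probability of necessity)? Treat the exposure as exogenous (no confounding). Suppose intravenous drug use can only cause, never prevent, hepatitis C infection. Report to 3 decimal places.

Let p₁ = 0.37, p₀ = 0.12.
Under exogeneity and monotonicity, PN = (p₁ − p₀) / p₁.
PN = (0.37 − 0.12) / 0.37 = 0.25 / 0.37 ≈ 0.6757

PN ≈ 0.676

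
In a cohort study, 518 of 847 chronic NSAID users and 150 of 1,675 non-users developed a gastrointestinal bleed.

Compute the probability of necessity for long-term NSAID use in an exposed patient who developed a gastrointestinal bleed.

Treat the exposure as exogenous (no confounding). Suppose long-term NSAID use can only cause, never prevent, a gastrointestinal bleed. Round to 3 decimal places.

PN ≈ 0.854

p₁ = P(outcome | exposed) = 518/847 = 0.61157
p₀ = P(outcome | unexposed) = 150/1675 = 0.089552
Under exogeneity and monotonicity, PN = (p₁ − p₀) / p₁.
PN = (0.61157 − 0.089552) / 0.61157 = 0.52202 / 0.61157 ≈ 0.8536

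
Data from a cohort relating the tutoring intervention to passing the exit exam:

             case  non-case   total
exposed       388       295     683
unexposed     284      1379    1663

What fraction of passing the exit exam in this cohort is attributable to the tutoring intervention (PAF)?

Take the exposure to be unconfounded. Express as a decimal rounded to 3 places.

PAF ≈ 0.404

p₁ = P(outcome | exposed) = 388/683 = 0.56808
p₀ = P(outcome | unexposed) = 284/1663 = 0.17078
Exposure prevalence π = 683/2346 = 0.29113; overall risk P(Y=1) = 0.28645.
Under exogeneity, PAF = [P(Y=1) − p₀]/P(Y=1).
PAF = (0.28645 − 0.17078) / 0.28645 ≈ 0.4038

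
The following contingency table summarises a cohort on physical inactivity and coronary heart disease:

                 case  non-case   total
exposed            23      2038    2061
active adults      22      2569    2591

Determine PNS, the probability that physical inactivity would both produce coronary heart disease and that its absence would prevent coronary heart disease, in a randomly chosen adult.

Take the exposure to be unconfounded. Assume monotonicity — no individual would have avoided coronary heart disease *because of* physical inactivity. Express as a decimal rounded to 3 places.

p₁ = P(outcome | exposed) = 23/2061 = 0.01116
p₀ = P(outcome | unexposed) = 22/2591 = 0.0084909
Under exogeneity and monotonicity, PNS = p₁ − p₀.
PNS = 0.01116 − 0.0084909 = 0.0026687

PNS ≈ 0.003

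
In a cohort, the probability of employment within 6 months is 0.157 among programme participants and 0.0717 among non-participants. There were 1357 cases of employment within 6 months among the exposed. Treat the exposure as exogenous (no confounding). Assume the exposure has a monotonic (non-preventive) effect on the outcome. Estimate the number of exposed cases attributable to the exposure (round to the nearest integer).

about 737 cases

Let p₁ = 0.157, p₀ = 0.0717.
PN = (p₁ − p₀)/p₁ = (0.157 − 0.0717) / 0.157 ≈ 0.54331.
Attributable cases ≈ PN × (exposed cases) = 0.54331 × 1357 ≈ 737.27.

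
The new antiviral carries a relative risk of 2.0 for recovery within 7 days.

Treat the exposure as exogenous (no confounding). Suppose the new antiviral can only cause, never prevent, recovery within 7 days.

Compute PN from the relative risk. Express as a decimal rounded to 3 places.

Under exogeneity and monotonicity, PN = (RR − 1) / RR = 1 − 1/RR.
PN = (2.0 − 1) / 2.0 = 1 / 2.0 ≈ 0.5000

PN ≈ 0.500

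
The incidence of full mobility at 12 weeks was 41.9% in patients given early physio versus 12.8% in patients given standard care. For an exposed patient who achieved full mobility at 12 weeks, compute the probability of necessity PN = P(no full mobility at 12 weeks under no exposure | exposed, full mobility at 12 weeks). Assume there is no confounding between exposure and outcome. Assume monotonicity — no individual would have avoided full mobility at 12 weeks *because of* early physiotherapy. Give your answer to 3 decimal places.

PN ≈ 0.695

p₁ = 0.419, p₀ = 0.128.
Under exogeneity and monotonicity, PN = (p₁ − p₀) / p₁.
PN = (0.419 − 0.128) / 0.419 = 0.291 / 0.419 ≈ 0.6945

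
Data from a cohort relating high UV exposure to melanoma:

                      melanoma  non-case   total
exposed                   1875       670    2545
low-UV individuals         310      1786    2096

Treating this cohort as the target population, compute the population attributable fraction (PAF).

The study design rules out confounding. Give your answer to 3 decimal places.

PAF ≈ 0.686

p₁ = P(outcome | exposed) = 1875/2545 = 0.73674
p₀ = P(outcome | unexposed) = 310/2096 = 0.1479
Exposure prevalence π = 2545/4641 = 0.54837; overall risk P(Y=1) = 0.4708.
Under exogeneity, PAF = [P(Y=1) − p₀]/P(Y=1).
PAF = (0.4708 − 0.1479) / 0.4708 ≈ 0.6859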